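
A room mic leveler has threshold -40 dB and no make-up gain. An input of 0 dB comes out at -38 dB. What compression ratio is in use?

20:1

Input overshoot = 0 − (-40) = 40 dB; output overshoot = -38 − (-40) = 2 dB.
Ratio = 40 / 2 = 20.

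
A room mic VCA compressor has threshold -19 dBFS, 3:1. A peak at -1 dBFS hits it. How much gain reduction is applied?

12 dB

-1 dBFS exceeds the threshold by 18 dB.
After 3:1 compression the overshoot becomes 18/3 = 6 dB.
GR = overshoot in − overshoot out = 18 − 6 = 12 dB.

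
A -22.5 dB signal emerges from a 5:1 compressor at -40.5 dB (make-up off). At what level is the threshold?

-45 dB

Let T be the threshold. Output overshoot = (input overshoot)/R, so -40.5 − T = (-22.5 − T)/5.
5·(-40.5 − T) = -22.5 − T → 4·T = -202.5 − (-22.5) = -180.
T = -180/4 = -45 dB.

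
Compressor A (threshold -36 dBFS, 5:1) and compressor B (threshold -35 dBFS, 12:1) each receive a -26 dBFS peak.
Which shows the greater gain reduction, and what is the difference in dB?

A: GR = 10 − 10/5 = 8 dB.
B: GR = 9 − 9/12 = 8.25 dB.
B reduces 0.25 dB more.

B, by 0.25 dB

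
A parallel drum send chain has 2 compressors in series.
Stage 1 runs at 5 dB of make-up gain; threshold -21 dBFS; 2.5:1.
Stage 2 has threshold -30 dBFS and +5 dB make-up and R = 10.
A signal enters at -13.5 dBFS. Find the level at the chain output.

-23.3 dBFS

Stage 1: 7.5 dB above -21 dBFS, reduced 2.5:1 to 3 dB above → -18 dBFS; +5 dB make-up → -13 dBFS.
Stage 2: overshoot 17 dB → 17/10 = 1.7 dB → -28.3 dBFS; +5 dB make-up → -23.3 dBFS.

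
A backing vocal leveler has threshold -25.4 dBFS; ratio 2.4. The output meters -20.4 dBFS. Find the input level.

The compressed level sits -20.4 − (-25.4) = 5 dB over threshold.
Undo the ratio: input overshoot = 5 × 2.4 = 12 dB, giving input = -13.4 dBFS.

-13.4 dBFS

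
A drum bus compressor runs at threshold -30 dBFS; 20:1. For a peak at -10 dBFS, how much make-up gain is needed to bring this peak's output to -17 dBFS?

12 dB

Overshoot 20 dB → 20/20 = 1 dB after compression, so the compressed level is -30 + 1 = -29 dBFS.
Make-up = target − compressed = -17 − (-29) = 12 dB.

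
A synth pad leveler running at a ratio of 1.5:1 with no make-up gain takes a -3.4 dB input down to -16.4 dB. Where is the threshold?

-42.4 dB

Input is 39 dB above T (since output overshoot × R = input overshoot: (-16.4 − T)·1.5 = -3.4 − T gives T = -42.4 dB).
Check: -42.4 + (-3.4 − (-42.4))/1.5 = -42.4 + 26 = -16.4 dB. ✓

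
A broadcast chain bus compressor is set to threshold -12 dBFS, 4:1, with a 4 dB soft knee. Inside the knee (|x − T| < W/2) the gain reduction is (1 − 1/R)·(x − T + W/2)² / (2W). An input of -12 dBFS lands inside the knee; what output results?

x − T + W/2 = -12 − (-12) + 2 = 2.
GR = (1 − 1/4) × 2² / 8 = 0.75 × 4 / 8 = 0.375 dB.
Output = -12 − 0.375 = -12.375 dBFS.

-12.375 dBFS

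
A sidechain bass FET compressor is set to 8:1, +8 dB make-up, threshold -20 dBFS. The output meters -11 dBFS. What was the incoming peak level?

Stripping the +8 dB make-up gives -19 dBFS at the gain stage.
The compressed level sits -19 − (-20) = 1 dB over threshold.
Undo the ratio: input overshoot = 1 × 8 = 8 dB, giving input = -12 dBFS.

-12 dBFS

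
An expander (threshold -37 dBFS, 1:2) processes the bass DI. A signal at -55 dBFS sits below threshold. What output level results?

Undershoot = (-37) − (-55) = 18 dB.
At 1:2, that expands to 36 dB under threshold.
Output = -37 − 36 = -73 dBFS.

-73 dBFS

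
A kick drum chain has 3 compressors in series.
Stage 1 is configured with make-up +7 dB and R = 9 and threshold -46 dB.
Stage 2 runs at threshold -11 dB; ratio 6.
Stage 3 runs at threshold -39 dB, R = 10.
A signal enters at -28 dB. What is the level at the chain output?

Stage 1: 18 dB above -46 dB, reduced 9:1 to 2 dB above → -44 dB; +7 dB make-up → -37 dB.
Stage 2: -37 dB ≤ -11 dB, so stage 2 doesn't engage; output -37 dB.
Stage 3: -37 dB is 2 dB over -39 dB; at 10:1 that becomes 0.2 dB over, giving -38.8 dB.

-38.8 dB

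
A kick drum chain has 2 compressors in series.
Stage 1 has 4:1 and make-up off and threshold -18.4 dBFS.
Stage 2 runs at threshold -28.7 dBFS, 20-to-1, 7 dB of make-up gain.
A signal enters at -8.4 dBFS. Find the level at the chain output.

Stage 1: overshoot 10 dB → 10/4 = 2.5 dB → -15.9 dBFS.
Stage 2: -15.9 dBFS is 12.8 dB over -28.7 dBFS; at 20:1 that becomes 0.64 dB over, giving -28.06 dBFS; +7 dB make-up → -21.06 dBFS.

-21.06 dBFS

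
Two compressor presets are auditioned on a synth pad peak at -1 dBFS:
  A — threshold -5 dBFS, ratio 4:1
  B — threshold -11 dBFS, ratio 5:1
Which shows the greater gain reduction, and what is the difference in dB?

A: 4 dB over, compressed to 1 dB over, so 3 dB of GR.
B: 10 dB over, compressed to 2 dB over, so 8 dB of GR.
B reduces 5 dB more.

B, by 5 dB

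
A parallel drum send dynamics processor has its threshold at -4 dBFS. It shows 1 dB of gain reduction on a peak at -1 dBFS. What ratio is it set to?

1.5:1

Input overshoot = -1 − (-4) = 3 dB.
Output overshoot = 3 − 1 = 2 dB.
Ratio = input overshoot / output overshoot = 3 / 2 = 1.5.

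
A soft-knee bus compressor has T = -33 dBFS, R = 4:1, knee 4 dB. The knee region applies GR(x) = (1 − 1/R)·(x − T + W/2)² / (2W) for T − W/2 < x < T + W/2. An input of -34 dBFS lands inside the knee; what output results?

-34.09375 dBFS

x − T + W/2 = -34 − (-33) + 2 = 1.
GR = (1 − 1/4) × 1² / 8 = 0.75 × 1 / 8 = 0.09375 dB.
Output = -34 − 0.09375 = -34.09375 dBFS.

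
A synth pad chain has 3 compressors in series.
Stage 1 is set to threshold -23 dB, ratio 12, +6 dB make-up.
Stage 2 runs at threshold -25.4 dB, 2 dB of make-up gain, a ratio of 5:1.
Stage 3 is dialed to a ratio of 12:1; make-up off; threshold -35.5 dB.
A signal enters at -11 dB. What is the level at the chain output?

Stage 1: overshoot 12 dB → 12/12 = 1 dB → -22 dB; +6 dB make-up → -16 dB.
Stage 2: 9.4 dB above -25.4 dB, reduced 5:1 to 1.88 dB above → -23.52 dB; +2 dB make-up → -21.52 dB.
Stage 3: 13.98 dB above -35.5 dB, reduced 12:1 to 1.165 dB above → -34.335 dB.

-34.335 dB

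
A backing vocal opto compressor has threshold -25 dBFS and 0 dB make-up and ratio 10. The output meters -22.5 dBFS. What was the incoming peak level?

That's 2.5 dB above the -25 dBFS threshold.
Before 10:1 compression the overshoot was 2.5 × 10 = 25 dB, so input = -25 + 25 = 0 dBFS.

0 dBFS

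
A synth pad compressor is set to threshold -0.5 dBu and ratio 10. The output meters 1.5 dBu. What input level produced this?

That's 2 dB above the -0.5 dBu threshold.
Undo the ratio: input overshoot = 2 × 10 = 20 dB, giving input = 19.5 dBu.

19.5 dBu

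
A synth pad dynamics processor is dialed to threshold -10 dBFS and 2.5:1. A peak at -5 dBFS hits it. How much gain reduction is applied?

3 dB

Overshoot = -5 − (-10) = 5 dB.
At 2.5:1, output sits 5/2.5 = 2 dB above threshold.
So the signal is attenuated by 5 − 2 = 3 dB.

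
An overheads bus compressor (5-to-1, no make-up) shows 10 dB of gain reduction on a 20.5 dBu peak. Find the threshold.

8 dBu

Gain reduction = 20.5 − 10.5 = 10 dB; output overshoot = GR / (R − 1) = 10 / 4 = 2.5 dB.
Threshold = output − output overshoot = 10.5 − 2.5 = 8 dBu.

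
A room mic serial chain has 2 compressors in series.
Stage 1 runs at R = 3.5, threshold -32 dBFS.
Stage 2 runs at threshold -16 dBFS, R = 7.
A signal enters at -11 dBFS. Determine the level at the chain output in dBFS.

Stage 1: 21 dB above -32 dBFS, reduced 3.5:1 to 6 dB above → -26 dBFS.
Stage 2: below threshold (-26 ≤ -16); passes unchanged; output -26 dBFS.

-26 dBFS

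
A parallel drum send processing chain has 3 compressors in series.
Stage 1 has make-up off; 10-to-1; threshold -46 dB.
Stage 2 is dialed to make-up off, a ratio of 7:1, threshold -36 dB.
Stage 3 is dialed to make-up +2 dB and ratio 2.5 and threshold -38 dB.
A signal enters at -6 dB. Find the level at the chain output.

-40 dB

Stage 1: 40 dB above -46 dB, reduced 10:1 to 4 dB above → -42 dB.
Stage 2: -42 dB ≤ -36 dB, so stage 2 doesn't engage; output -42 dB.
Stage 3: -42 dB is at or below the -38 dB threshold — no compression; make-up brings it to -40 dB.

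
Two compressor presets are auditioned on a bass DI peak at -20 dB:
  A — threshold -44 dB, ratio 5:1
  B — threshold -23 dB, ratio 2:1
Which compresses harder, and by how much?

A, by 17.7 dB

A: GR = 24 − 24/5 = 19.2 dB.
B: GR = 3 − 3/2 = 1.5 dB.
Difference: 17.7 dB in favour of A.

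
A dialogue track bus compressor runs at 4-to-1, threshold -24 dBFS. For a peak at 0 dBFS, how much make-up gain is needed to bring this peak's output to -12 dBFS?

The peak compresses to -24 + 24/4 = -18 dBFS.
To reach -12 dBFS requires -12 − (-18) = 6 dB of make-up.

6 dB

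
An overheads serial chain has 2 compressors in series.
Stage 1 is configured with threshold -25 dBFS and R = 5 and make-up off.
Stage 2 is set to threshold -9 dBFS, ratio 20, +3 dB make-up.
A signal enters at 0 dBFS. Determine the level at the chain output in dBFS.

-17 dBFS

Stage 1: 0 dBFS is 25 dB over -25 dBFS; at 5:1 that becomes 5 dB over, giving -20 dBFS.
Stage 2: -20 dBFS is at or below the -9 dBFS threshold — no compression; make-up brings it to -17 dBFS.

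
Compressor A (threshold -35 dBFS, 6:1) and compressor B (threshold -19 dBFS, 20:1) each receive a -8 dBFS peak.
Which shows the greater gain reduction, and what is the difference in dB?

A, by 12.05 dB

A: GR = 27 − 27/6 = 22.5 dB.
B: GR = 11 − 11/20 = 10.45 dB.
A applies 12.05 dB more gain reduction.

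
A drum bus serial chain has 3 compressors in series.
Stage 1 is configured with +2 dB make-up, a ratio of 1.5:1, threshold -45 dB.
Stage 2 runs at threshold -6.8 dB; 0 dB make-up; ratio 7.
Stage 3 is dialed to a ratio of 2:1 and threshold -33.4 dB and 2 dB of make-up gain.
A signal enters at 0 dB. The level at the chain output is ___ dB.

-21.2 dB

Stage 1: 0 dB is 45 dB over -45 dB; at 1.5:1 that becomes 30 dB over, giving -15 dB; +2 dB make-up → -13 dB.
Stage 2: -13 dB ≤ -6.8 dB, so stage 2 doesn't engage; output -13 dB.
Stage 3: -13 dB is 20.4 dB over -33.4 dB; at 2:1 that becomes 10.2 dB over, giving -23.2 dB; +2 dB make-up → -21.2 dB.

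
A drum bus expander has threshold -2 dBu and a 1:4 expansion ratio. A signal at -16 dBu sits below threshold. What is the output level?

Below threshold, a 1:4 expander applies gain = (4−1)×(T − x) of attenuation.
(4−1) × 14 = 42 dB, so output = -16 − 42 = -58 dBu.

-58 dBu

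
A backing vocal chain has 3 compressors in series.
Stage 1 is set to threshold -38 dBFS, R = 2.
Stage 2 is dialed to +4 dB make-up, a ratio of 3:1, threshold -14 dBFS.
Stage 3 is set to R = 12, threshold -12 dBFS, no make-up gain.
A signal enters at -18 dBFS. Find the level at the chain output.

Stage 1: 20 dB above -38 dBFS, reduced 2:1 to 10 dB above → -28 dBFS.
Stage 2: -28 dBFS ≤ -14 dBFS, so stage 2 doesn't engage; make-up brings it to -24 dBFS.
Stage 3: -24 dBFS ≤ -12 dBFS, so stage 3 doesn't engage; output -24 dBFS.

-24 dBFS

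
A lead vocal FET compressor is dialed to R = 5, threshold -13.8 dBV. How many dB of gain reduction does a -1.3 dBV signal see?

10 dB

-1.3 dBV exceeds the threshold by 12.5 dB.
A 5:1 ratio leaves 2.5 dB of that excess.
So the signal is attenuated by 12.5 − 2.5 = 10 dB.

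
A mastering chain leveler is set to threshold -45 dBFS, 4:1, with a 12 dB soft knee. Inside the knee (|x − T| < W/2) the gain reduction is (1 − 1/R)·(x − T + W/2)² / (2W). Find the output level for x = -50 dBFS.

x − T + W/2 = -50 − (-45) + 6 = 1.
GR = (1 − 1/4) × 1² / 24 = 0.75 × 1 / 24 = 0.03125 dB.
Output = -50 − 0.03125 = -50.03125 dBFS.

-50.03125 dBFS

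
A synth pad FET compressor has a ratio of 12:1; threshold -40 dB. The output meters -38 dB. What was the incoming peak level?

-16 dB

The compressed level sits -38 − (-40) = 2 dB over threshold.
Undo the ratio: input overshoot = 2 × 12 = 24 dB, giving input = -16 dB.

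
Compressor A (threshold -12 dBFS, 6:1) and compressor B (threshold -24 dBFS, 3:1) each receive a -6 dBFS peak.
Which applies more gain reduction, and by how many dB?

B, by 7 dB

A: GR = 6 − 6/6 = 5 dB.
B: GR = 18 − 18/3 = 12 dB.
B applies 7 dB more gain reduction.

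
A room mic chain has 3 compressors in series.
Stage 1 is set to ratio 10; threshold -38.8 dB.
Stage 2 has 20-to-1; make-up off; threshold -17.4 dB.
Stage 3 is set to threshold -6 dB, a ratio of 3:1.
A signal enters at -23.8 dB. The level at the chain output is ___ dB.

Stage 1: overshoot 15 dB → 15/10 = 1.5 dB → -37.3 dB.
Stage 2: -37.3 dB is at or below the -17.4 dB threshold — no compression; output -37.3 dB.
Stage 3: -37.3 dB ≤ -6 dB, so stage 3 doesn't engage; output -37.3 dB.

-37.3 dB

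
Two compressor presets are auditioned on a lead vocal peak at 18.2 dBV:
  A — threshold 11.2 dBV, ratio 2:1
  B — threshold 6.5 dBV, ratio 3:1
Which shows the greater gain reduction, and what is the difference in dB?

B, by 4.3 dB

A: overshoot 7 dB → output overshoot 3.5 dB → GR 3.5 dB.
B: overshoot 11.7 dB → output overshoot 3.9 dB → GR 7.8 dB.
B reduces 4.3 dB more.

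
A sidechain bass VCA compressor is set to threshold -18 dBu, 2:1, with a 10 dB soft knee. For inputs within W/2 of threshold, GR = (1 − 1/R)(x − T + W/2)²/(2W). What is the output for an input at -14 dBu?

x − T + W/2 = -14 − (-18) + 5 = 9.
GR = (1 − 1/2) × 9² / 20 = 0.5 × 81 / 20 = 2.025 dB.
Output = -14 − 2.025 = -16.025 dBu.

-16.025 dBu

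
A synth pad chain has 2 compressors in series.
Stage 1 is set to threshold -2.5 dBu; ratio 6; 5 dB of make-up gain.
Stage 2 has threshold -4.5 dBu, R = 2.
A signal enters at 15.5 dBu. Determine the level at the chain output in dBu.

0.5 dBu

Stage 1: 15.5 dBu is 18 dB over -2.5 dBu; at 6:1 that becomes 3 dB over, giving 0.5 dBu; +5 dB make-up → 5.5 dBu.
Stage 2: overshoot 10 dB → 10/2 = 5 dB → 0.5 dBu.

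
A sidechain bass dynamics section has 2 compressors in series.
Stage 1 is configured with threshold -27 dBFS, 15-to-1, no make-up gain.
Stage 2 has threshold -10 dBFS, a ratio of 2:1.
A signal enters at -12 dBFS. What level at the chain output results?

-26 dBFS

Stage 1: overshoot 15 dB → 15/15 = 1 dB → -26 dBFS.
Stage 2: -26 dBFS ≤ -10 dBFS, so stage 2 doesn't engage; output -26 dBFS.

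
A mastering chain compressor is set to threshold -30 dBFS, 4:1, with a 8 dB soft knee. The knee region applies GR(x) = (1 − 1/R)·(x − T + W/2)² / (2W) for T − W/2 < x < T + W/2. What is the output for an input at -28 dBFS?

x − T + W/2 = -28 − (-30) + 4 = 6.
GR = (1 − 1/4) × 6² / 16 = 0.75 × 36 / 16 = 1.6875 dB.
Output = -28 − 1.6875 = -29.6875 dBFS.

-29.6875 dBFS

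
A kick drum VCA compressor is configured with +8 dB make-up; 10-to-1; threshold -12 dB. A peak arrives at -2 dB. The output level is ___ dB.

-2 dB sits 10 dB over threshold.
10:1 compression reduces that to 10/10 = 1 dB over.
Output = -12 + 1 = -11 dB; make-up adds 8 dB, giving -3 dB.

-3 dB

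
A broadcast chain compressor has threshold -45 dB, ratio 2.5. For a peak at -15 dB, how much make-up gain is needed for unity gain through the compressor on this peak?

18 dB

The peak compresses to -45 + 30/2.5 = -33 dB.
To reach -15 dB requires -15 − (-33) = 18 dB of make-up.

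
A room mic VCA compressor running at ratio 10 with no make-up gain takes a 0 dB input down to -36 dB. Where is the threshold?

Let T be the threshold. Output overshoot = (input overshoot)/R, so -36 − T = (0 − T)/10.
10·(-36 − T) = 0 − T → 9·T = -360 − 0 = -360.
T = -360/9 = -40 dB.

-40 dB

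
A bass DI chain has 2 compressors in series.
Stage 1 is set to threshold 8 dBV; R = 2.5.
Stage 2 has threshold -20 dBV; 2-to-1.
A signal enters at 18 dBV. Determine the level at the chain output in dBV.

Stage 1: overshoot 10 dB → 10/2.5 = 4 dB → 12 dBV.
Stage 2: 12 dBV is 32 dB over -20 dBV; at 2:1 that becomes 16 dB over, giving -4 dBV.

-4 dBV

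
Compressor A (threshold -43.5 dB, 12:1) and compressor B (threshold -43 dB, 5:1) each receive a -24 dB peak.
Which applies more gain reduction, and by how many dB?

A, by 2.675 dB

A: 19.5 dB over, compressed to 1.625 dB over, so 17.875 dB of GR.
B: 19 dB over, compressed to 3.8 dB over, so 15.2 dB of GR.
A reduces 2.675 dB more.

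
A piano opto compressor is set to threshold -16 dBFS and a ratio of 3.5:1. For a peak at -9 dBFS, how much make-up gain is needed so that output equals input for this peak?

Without make-up, output = threshold + overshoot/3.5 = -16 + 2 = -14 dBFS.
Gap to target: 5 dB.

5 dB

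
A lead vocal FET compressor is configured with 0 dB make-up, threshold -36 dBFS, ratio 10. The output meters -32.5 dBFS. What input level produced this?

-1 dBFS

That's 3.5 dB above the -36 dBFS threshold.
Undo the ratio: input overshoot = 3.5 × 10 = 35 dB, giving input = -1 dBFS.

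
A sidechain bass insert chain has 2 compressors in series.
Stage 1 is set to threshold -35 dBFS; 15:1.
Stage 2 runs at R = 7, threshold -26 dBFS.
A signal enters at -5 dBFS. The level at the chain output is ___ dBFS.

-33 dBFS

Stage 1: 30 dB above -35 dBFS, reduced 15:1 to 2 dB above → -33 dBFS.
Stage 2: -33 dBFS is at or below the -26 dBFS threshold — no compression; output -33 dBFS.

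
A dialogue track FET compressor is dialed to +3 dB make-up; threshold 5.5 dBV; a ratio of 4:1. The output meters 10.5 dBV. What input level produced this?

Stripping the +3 dB make-up gives 7.5 dBV at the gain stage.
The compressed level sits 7.5 − 5.5 = 2 dB over threshold.
Input overshoot = R × output overshoot = 8 dB → input = 5.5 + 8 = 13.5 dBV.

13.5 dBV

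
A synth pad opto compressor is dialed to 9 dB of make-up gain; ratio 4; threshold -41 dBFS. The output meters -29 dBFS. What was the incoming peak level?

Remove make-up: -29 − 9 = -38 dBFS.
Post-compression overshoot = -38 − (-41) = 3 dB.
Input overshoot = R × output overshoot = 12 dB → input = -41 + 12 = -29 dBFS.

-29 dBFS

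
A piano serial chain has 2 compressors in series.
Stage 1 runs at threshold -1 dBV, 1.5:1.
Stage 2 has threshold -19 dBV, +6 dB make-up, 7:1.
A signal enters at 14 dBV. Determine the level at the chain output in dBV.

Stage 1: 15 dB above -1 dBV, reduced 1.5:1 to 10 dB above → 9 dBV.
Stage 2: overshoot 28 dB → 28/7 = 4 dB → -15 dBV; +6 dB make-up → -9 dBV.

-9 dBV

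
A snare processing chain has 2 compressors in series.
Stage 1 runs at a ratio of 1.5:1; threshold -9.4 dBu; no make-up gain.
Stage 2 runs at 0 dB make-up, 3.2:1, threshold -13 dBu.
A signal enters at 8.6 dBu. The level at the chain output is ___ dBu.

Stage 1: overshoot 18 dB → 18/1.5 = 12 dB → 2.6 dBu.
Stage 2: overshoot 15.6 dB → 15.6/3.2 = 4.875 dB → -8.125 dBu.

-8.125 dBu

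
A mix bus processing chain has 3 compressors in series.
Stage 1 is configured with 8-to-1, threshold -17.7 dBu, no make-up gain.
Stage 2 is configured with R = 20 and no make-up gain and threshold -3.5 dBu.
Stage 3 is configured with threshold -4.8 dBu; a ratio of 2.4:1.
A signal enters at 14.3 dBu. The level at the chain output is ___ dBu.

Stage 1: overshoot 32 dB → 32/8 = 4 dB → -13.7 dBu.
Stage 2: -13.7 dBu is at or below the -3.5 dBu threshold — no compression; output -13.7 dBu.
Stage 3: -13.7 dBu is at or below the -4.8 dBu threshold — no compression; output -13.7 dBu.

-13.7 dBu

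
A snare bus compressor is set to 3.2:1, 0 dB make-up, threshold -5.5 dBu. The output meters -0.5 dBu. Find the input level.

The compressed level sits -0.5 − (-5.5) = 5 dB over threshold.
Before 3.2:1 compression the overshoot was 5 × 3.2 = 16 dB, so input = -5.5 + 16 = 10.5 dBu.

10.5 dBu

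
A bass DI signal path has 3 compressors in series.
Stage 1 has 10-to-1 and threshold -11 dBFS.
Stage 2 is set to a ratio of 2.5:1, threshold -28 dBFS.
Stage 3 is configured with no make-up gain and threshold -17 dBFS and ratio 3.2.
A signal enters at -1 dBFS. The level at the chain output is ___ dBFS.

Stage 1: -1 dBFS is 10 dB over -11 dBFS; at 10:1 that becomes 1 dB over, giving -10 dBFS.
Stage 2: -10 dBFS is 18 dB over -28 dBFS; at 2.5:1 that becomes 7.2 dB over, giving -20.8 dBFS.
Stage 3: -20.8 dBFS ≤ -17 dBFS, so stage 3 doesn't engage; output -20.8 dBFS.

-20.8 dBFS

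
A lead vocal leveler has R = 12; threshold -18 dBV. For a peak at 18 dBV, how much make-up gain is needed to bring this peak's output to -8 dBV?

7 dB

Overshoot 36 dB → 36/12 = 3 dB after compression, so the compressed level is -18 + 3 = -15 dBV.
Make-up = target − compressed = -8 − (-15) = 7 dB.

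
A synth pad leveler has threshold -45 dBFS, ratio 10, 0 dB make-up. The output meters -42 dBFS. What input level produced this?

The compressed level sits -42 − (-45) = 3 dB over threshold.
Input overshoot = R × output overshoot = 30 dB → input = -45 + 30 = -15 dBFS.

-15 dBFS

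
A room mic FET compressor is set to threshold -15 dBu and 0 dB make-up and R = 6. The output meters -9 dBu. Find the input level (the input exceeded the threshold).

That's 6 dB above the -15 dBu threshold.
Before 6:1 compression the overshoot was 6 × 6 = 36 dB, so input = -15 + 36 = 21 dBu.

21 dBu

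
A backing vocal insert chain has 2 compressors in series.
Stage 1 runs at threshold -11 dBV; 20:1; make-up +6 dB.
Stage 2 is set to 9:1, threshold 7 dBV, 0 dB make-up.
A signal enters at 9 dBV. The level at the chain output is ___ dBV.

-4 dBV

Stage 1: overshoot 20 dB → 20/20 = 1 dB → -10 dBV; +6 dB make-up → -4 dBV.
Stage 2: -4 dBV is at or below the 7 dBV threshold — no compression; output -4 dBV.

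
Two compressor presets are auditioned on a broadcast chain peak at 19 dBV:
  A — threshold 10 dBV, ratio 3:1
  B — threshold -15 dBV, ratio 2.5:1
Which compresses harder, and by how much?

A: GR = 9 − 9/3 = 6 dB.
B: GR = 34 − 34/2.5 = 20.4 dB.
Difference: 14.4 dB in favour of B.

B, by 14.4 dB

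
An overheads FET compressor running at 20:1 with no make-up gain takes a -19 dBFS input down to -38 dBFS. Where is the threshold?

Gain reduction = -19 − (-38) = 19 dB; output overshoot = GR / (R − 1) = 19 / 19 = 1 dB.
Threshold = output − output overshoot = -38 − 1 = -39 dBFS.

-39 dBFS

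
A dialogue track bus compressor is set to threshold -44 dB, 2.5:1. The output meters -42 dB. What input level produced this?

The compressed level sits -42 − (-44) = 2 dB over threshold.
Input overshoot = R × output overshoot = 5 dB → input = -44 + 5 = -39 dB.

-39 dB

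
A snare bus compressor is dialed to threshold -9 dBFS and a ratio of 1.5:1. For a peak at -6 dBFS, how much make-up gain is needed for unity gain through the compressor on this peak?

1 dB

Overshoot 3 dB → 3/1.5 = 2 dB after compression, so the compressed level is -9 + 2 = -7 dBFS.
Make-up = target − compressed = -6 − (-7) = 1 dB.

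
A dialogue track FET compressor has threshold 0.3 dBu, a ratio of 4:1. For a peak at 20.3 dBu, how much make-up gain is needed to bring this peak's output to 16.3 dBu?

11 dB

The peak compresses to 0.3 + 20/4 = 5.3 dBu.
To reach 16.3 dBu requires 16.3 − 5.3 = 11 dB of make-up.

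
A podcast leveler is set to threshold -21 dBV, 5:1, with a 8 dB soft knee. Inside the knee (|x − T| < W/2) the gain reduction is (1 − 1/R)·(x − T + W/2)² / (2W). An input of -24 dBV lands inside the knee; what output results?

-24.05 dBV

x − T + W/2 = -24 − (-21) + 4 = 1.
GR = (1 − 1/5) × 1² / 16 = 0.8 × 1 / 16 = 0.05 dB.
Output = -24 − 0.05 = -24.05 dBV.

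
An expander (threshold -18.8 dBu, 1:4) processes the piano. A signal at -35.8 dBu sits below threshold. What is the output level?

-86.8 dBu

Undershoot = (-18.8) − (-35.8) = 17 dB.
At 1:4, that expands to 68 dB under threshold.
Output = -18.8 − 68 = -86.8 dBu.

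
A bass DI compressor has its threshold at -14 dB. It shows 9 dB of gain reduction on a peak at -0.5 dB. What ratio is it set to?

Input overshoot = -0.5 − (-14) = 13.5 dB.
Output overshoot = 13.5 − 9 = 4.5 dB.
Ratio = input overshoot / output overshoot = 13.5 / 4.5 = 3.

3:1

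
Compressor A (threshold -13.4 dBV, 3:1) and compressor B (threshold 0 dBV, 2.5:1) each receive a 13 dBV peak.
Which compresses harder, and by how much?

A: GR = 26.4 − 26.4/3 = 17.6 dB.
B: GR = 13 − 13/2.5 = 7.8 dB.
A applies 9.8 dB more gain reduction.

A, by 9.8 dB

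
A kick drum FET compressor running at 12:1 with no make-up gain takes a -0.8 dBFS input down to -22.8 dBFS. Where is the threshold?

Input is 24 dB above T (since output overshoot × R = input overshoot: (-22.8 − T)·12 = -0.8 − T gives T = -24.8 dBFS).
Check: -24.8 + (-0.8 − (-24.8))/12 = -24.8 + 2 = -22.8 dBFS. ✓

-24.8 dBFS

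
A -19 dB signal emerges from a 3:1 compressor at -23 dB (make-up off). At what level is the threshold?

Input is 6 dB above T (since output overshoot × R = input overshoot: (-23 − T)·3 = -19 − T gives T = -25 dB).
Check: -25 + (-19 − (-25))/3 = -25 + 2 = -23 dB. ✓

-25 dB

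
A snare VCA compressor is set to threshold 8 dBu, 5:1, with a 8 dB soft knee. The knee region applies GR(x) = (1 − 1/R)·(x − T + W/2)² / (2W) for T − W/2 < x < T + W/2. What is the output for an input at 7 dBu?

6.55 dBu

x − T + W/2 = 7 − 8 + 4 = 3.
GR = (1 − 1/5) × 3² / 16 = 0.8 × 9 / 16 = 0.45 dB.
Output = 7 − 0.45 = 6.55 dBu.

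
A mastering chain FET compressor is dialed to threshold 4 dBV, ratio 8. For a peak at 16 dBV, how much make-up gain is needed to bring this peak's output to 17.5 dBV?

Without make-up, output = threshold + overshoot/8 = 4 + 1.5 = 5.5 dBV.
Gap to target: 12 dB.

12 dB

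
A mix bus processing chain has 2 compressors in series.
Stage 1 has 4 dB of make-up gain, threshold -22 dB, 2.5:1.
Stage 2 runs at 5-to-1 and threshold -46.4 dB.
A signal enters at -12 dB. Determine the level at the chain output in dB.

-39.92 dB

Stage 1: overshoot 10 dB → 10/2.5 = 4 dB → -18 dB; +4 dB make-up → -14 dB.
Stage 2: overshoot 32.4 dB → 32.4/5 = 6.48 dB → -39.92 dB.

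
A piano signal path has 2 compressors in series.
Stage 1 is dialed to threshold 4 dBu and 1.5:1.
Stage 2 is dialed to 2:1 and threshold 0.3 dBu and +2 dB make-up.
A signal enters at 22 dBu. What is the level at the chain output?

Stage 1: 18 dB above 4 dBu, reduced 1.5:1 to 12 dB above → 16 dBu.
Stage 2: overshoot 15.7 dB → 15.7/2 = 7.85 dB → 8.15 dBu; +2 dB make-up → 10.15 dBu.

10.15 dBu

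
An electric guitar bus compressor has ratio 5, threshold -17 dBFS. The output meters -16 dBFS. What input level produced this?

That's 1 dB above the -17 dBFS threshold.
Undo the ratio: input overshoot = 1 × 5 = 5 dB, giving input = -12 dBFS.

-12 dBFS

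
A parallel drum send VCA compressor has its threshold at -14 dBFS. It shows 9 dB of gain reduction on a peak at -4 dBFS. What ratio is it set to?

10:1

Input overshoot = -4 − (-14) = 10 dB.
Output overshoot = 10 − 9 = 1 dB.
Ratio = input overshoot / output overshoot = 10 / 1 = 10.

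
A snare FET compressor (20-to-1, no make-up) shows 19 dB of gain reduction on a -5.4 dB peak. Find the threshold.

Let T be the threshold. Output overshoot = (input overshoot)/R, so -24.4 − T = (-5.4 − T)/20.
20·(-24.4 − T) = -5.4 − T → 19·T = -488 − (-5.4) = -482.6.
T = -482.6/19 = -25.4 dB.

-25.4 dB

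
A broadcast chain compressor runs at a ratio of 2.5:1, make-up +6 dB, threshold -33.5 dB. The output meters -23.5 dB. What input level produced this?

-23.5 dB

Stripping the +6 dB make-up gives -29.5 dB at the gain stage.
Post-compression overshoot = -29.5 − (-33.5) = 4 dB.
Undo the ratio: input overshoot = 4 × 2.5 = 10 dB, giving input = -23.5 dB.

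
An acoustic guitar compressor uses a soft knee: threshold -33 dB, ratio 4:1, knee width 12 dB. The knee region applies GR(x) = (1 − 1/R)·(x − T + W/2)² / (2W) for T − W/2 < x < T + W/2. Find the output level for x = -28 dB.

-31.78125 dB

x − T + W/2 = -28 − (-33) + 6 = 11.
GR = (1 − 1/4) × 11² / 24 = 0.75 × 121 / 24 = 3.78125 dB.
Output = -28 − 3.78125 = -31.78125 dB.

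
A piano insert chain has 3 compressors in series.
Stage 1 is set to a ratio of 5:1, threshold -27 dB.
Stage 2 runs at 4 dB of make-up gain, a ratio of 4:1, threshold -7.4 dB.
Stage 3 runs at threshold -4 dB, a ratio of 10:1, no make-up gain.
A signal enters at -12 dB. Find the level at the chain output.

Stage 1: -12 dB is 15 dB over -27 dB; at 5:1 that becomes 3 dB over, giving -24 dB.
Stage 2: -24 dB ≤ -7.4 dB, so stage 2 doesn't engage; make-up brings it to -20 dB.
Stage 3: -20 dB is at or below the -4 dB threshold — no compression; output -20 dB.

-20 dB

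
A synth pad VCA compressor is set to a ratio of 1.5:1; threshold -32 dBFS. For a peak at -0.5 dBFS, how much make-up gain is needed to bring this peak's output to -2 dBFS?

9 dB

Overshoot 31.5 dB → 31.5/1.5 = 21 dB after compression, so the compressed level is -32 + 21 = -11 dBFS.
Make-up = target − compressed = -2 − (-11) = 9 dB.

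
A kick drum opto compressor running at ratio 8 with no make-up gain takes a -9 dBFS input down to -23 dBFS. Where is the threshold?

-25 dBFS

Input is 16 dB above T (since output overshoot × R = input overshoot: (-23 − T)·8 = -9 − T gives T = -25 dBFS).
Check: -25 + (-9 − (-25))/8 = -25 + 2 = -23 dBFS. ✓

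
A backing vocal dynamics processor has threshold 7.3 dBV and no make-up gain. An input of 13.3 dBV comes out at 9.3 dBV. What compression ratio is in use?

3:1

Input overshoot = 13.3 − 7.3 = 6 dB; output overshoot = 9.3 − 7.3 = 2 dB.
Ratio = 6 / 2 = 3.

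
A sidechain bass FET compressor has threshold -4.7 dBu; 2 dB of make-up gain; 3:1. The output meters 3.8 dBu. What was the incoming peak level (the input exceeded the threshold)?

14.8 dBu

Stripping the +2 dB make-up gives 1.8 dBu at the gain stage.
Post-compression overshoot = 1.8 − (-4.7) = 6.5 dB.
Before 3:1 compression the overshoot was 6.5 × 3 = 19.5 dB, so input = -4.7 + 19.5 = 14.8 dBu.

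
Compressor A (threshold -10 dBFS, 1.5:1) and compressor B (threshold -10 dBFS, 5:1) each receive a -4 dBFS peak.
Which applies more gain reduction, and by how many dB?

B, by 2.8 dB

A: overshoot 6 dB → output overshoot 4 dB → GR 2 dB.
B: overshoot 6 dB → output overshoot 1.2 dB → GR 4.8 dB.
B applies 2.8 dB more gain reduction.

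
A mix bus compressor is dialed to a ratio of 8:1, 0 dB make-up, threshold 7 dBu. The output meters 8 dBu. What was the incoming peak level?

15 dBu

Post-compression overshoot = 8 − 7 = 1 dB.
Undo the ratio: input overshoot = 1 × 8 = 8 dB, giving input = 15 dBu.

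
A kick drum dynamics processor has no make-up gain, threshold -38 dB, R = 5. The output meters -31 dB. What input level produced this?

That's 7 dB above the -38 dB threshold.
Before 5:1 compression the overshoot was 7 × 5 = 35 dB, so input = -38 + 35 = -3 dB.

-3 dB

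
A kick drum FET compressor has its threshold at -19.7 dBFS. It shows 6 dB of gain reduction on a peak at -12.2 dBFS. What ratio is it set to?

Input overshoot = -12.2 − (-19.7) = 7.5 dB.
Output overshoot = 7.5 − 6 = 1.5 dB.
Ratio = input overshoot / output overshoot = 7.5 / 1.5 = 5.

5:1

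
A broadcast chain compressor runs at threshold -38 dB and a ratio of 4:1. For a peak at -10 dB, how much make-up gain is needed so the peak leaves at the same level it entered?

The peak compresses to -38 + 28/4 = -31 dB.
To reach -10 dB requires -10 − (-31) = 21 dB of make-up.

21 dB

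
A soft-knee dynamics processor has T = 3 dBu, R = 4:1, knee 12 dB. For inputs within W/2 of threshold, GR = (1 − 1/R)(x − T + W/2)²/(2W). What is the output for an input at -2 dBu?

-2.03125 dBu

x − T + W/2 = -2 − 3 + 6 = 1.
GR = (1 − 1/4) × 1² / 24 = 0.75 × 1 / 24 = 0.03125 dB.
Output = -2 − 0.03125 = -2.03125 dBu.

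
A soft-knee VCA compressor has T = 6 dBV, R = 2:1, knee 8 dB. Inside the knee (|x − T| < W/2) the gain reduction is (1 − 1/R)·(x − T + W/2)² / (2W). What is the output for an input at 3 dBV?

2.96875 dBV

x − T + W/2 = 3 − 6 + 4 = 1.
GR = (1 − 1/2) × 1² / 16 = 0.5 × 1 / 16 = 0.03125 dB.
Output = 3 − 0.03125 = 2.96875 dBV.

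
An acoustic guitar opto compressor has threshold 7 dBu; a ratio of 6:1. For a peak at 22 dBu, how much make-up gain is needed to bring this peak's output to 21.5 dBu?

12 dB

Overshoot 15 dB → 15/6 = 2.5 dB after compression, so the compressed level is 7 + 2.5 = 9.5 dBu.
Make-up = target − compressed = 21.5 − 9.5 = 12 dB.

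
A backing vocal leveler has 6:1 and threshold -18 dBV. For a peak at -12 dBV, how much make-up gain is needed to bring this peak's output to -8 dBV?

9 dB

Overshoot 6 dB → 6/6 = 1 dB after compression, so the compressed level is -18 + 1 = -17 dBV.
Make-up = target − compressed = -8 − (-17) = 9 dB.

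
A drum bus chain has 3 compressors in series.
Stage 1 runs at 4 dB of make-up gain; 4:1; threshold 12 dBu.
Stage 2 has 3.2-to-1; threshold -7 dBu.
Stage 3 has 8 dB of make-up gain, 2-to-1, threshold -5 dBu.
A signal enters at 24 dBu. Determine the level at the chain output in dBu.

6.0625 dBu

Stage 1: 12 dB above 12 dBu, reduced 4:1 to 3 dB above → 15 dBu; +4 dB make-up → 19 dBu.
Stage 2: overshoot 26 dB → 26/3.2 = 8.125 dB → 1.125 dBu.
Stage 3: 1.125 dBu is 6.125 dB over -5 dBu; at 2:1 that becomes 3.0625 dB over, giving -1.9375 dBu; +8 dB make-up → 6.0625 dBu.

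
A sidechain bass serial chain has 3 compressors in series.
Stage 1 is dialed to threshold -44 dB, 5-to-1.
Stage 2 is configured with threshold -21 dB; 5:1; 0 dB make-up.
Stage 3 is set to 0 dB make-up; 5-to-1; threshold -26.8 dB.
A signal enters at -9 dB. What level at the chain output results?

Stage 1: -9 dB is 35 dB over -44 dB; at 5:1 that becomes 7 dB over, giving -37 dB.
Stage 2: -37 dB is at or below the -21 dB threshold — no compression; output -37 dB.
Stage 3: -37 dB is at or below the -26.8 dB threshold — no compression; output -37 dB.

-37 dB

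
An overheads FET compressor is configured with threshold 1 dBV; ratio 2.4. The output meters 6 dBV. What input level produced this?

Post-compression overshoot = 6 − 1 = 5 dB.
Before 2.4:1 compression the overshoot was 5 × 2.4 = 12 dB, so input = 1 + 12 = 13 dBV.

13 dBV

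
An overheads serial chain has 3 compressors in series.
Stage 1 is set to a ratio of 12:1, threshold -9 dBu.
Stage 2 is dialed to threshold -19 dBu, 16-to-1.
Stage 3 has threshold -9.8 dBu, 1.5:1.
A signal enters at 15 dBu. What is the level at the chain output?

Stage 1: 15 dBu is 24 dB over -9 dBu; at 12:1 that becomes 2 dB over, giving -7 dBu.
Stage 2: 12 dB above -19 dBu, reduced 16:1 to 0.75 dB above → -18.25 dBu.
Stage 3: -18.25 dBu is at or below the -9.8 dBu threshold — no compression; output -18.25 dBu.

-18.25 dBu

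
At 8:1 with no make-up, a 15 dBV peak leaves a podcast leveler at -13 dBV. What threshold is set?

-17 dBV

Let T be the threshold. Output overshoot = (input overshoot)/R, so -13 − T = (15 − T)/8.
8·(-13 − T) = 15 − T → 7·T = -104 − 15 = -119.
T = -119/7 = -17 dBV.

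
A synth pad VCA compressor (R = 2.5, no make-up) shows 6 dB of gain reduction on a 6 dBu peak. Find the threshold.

Gain reduction = 6 − 0 = 6 dB; output overshoot = GR / (R − 1) = 6 / 1.5 = 4 dB.
Threshold = output − output overshoot = 0 − 4 = -4 dBu.

-4 dBu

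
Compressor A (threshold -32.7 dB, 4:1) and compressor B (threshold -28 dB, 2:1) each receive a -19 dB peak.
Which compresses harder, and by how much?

A, by 5.775 dB

A: overshoot 13.7 dB → output overshoot 3.425 dB → GR 10.275 dB.
B: overshoot 9 dB → output overshoot 4.5 dB → GR 4.5 dB.
A applies 5.775 dB more gain reduction.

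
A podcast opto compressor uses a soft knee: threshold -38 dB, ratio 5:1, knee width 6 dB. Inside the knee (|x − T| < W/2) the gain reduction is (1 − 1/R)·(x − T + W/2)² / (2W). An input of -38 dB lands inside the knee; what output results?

x − T + W/2 = -38 − (-38) + 3 = 3.
GR = (1 − 1/5) × 3² / 12 = 0.8 × 9 / 12 = 0.6 dB.
Output = -38 − 0.6 = -38.6 dB.

-38.6 dB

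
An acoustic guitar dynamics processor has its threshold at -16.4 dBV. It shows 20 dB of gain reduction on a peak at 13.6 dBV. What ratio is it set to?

3:1

Input overshoot = 13.6 − (-16.4) = 30 dB.
Output overshoot = 30 − 20 = 10 dB.
Ratio = input overshoot / output overshoot = 30 / 10 = 3.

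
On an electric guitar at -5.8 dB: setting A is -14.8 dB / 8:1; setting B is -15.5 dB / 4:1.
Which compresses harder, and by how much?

A: 9 dB over, compressed to 1.125 dB over, so 7.875 dB of GR.
B: 9.7 dB over, compressed to 2.425 dB over, so 7.275 dB of GR.
A applies 0.6 dB more gain reduction.

A, by 0.6 dB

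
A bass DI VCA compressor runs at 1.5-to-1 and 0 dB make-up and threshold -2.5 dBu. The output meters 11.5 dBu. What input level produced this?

18.5 dBu

The compressed level sits 11.5 − (-2.5) = 14 dB over threshold.
Undo the ratio: input overshoot = 14 × 1.5 = 21 dB, giving input = 18.5 dBu.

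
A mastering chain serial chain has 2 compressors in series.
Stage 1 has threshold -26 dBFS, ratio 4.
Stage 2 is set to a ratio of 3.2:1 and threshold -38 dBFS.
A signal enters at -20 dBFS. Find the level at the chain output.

-33.78125 dBFS

Stage 1: -20 dBFS is 6 dB over -26 dBFS; at 4:1 that becomes 1.5 dB over, giving -24.5 dBFS.
Stage 2: -24.5 dBFS is 13.5 dB over -38 dBFS; at 3.2:1 that becomes 4.21875 dB over, giving -33.78125 dBFS.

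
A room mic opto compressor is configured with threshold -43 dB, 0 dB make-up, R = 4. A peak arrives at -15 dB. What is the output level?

-36 dB

The input is 28 dB above the -43 dB threshold.
At 4:1 the overshoot is divided by 4, leaving 7 dB above threshold.
So the level is -43 + 7 = -36 dB.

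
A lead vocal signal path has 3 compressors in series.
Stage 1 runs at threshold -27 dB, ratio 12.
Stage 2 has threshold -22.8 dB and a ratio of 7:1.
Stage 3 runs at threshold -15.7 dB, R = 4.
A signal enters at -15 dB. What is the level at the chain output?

Stage 1: 12 dB above -27 dB, reduced 12:1 to 1 dB above → -26 dB.
Stage 2: below threshold (-26 ≤ -22.8); passes unchanged; output -26 dB.
Stage 3: below threshold (-26 ≤ -15.7); passes unchanged; output -26 dB.

-26 dB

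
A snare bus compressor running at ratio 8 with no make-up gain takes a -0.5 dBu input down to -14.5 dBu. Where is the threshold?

-16.5 dBu

Input is 16 dB above T (since output overshoot × R = input overshoot: (-14.5 − T)·8 = -0.5 − T gives T = -16.5 dBu).
Check: -16.5 + (-0.5 − (-16.5))/8 = -16.5 + 2 = -14.5 dBu. ✓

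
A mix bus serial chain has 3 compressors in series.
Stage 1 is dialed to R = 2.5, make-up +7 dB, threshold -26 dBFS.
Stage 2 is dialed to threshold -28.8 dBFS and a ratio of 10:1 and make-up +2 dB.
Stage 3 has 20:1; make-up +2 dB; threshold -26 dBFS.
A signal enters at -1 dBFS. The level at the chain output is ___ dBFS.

-23.941 dBFS

Stage 1: overshoot 25 dB → 25/2.5 = 10 dB → -16 dBFS; +7 dB make-up → -9 dBFS.
Stage 2: -9 dBFS is 19.8 dB over -28.8 dBFS; at 10:1 that becomes 1.98 dB over, giving -26.82 dBFS; +2 dB make-up → -24.82 dBFS.
Stage 3: -24.82 dBFS is 1.18 dB over -26 dBFS; at 20:1 that becomes 0.059 dB over, giving -25.941 dBFS; +2 dB make-up → -23.941 dBFS.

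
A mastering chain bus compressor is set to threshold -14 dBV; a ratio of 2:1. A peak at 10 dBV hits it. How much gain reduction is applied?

10 dBV exceeds the threshold by 24 dB.
After 2:1 compression the overshoot becomes 24/2 = 12 dB.
Gain reduction = 24 − 12 = 12 dB.

12 dB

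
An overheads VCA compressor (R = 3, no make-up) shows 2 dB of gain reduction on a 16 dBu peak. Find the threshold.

Input is 3 dB above T (since output overshoot × R = input overshoot: (14 − T)·3 = 16 − T gives T = 13 dBu).
Check: 13 + (16 − 13)/3 = 13 + 1 = 14 dBu. ✓

13 dBu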